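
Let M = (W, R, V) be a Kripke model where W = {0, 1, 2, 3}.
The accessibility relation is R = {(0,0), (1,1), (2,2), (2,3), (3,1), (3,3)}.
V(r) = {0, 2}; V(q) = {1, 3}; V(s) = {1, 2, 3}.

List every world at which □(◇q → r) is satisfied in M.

Recall that □ψ holds at a world iff ψ holds at every accessible world, and ◇ψ holds iff ψ holds at some accessible world.
Let φ = □(◇q → r). Evaluate φ at each world:
  0 (successors {0}): φ is true.
  1 (successors {1}): φ is false.
  2 (successors {2, 3}): φ is false.
  3 (successors {1, 3}): φ is false.
For instance, at 3:
  At 3: □(◇q → r) requires ◇q → r at every successor {1, 3}.
    ◇q → r fails at 1, so □(◇q → r) is false at 3.
      At 1: ◇q is true, r is false, so ◇q → r is false.
Satisfying worlds: {0}

0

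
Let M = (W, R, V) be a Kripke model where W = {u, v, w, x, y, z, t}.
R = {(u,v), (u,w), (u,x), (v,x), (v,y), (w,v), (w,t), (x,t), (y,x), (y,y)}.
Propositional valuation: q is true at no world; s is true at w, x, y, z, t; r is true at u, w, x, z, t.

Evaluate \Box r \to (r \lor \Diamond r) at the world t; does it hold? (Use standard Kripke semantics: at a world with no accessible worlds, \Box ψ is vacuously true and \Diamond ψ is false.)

Yes

At t: \Box r is true, r \lor \Diamond r is true, so \Box r \to (r \lor \Diamond r) is true.
  At t: no accessible worlds, so \Box r holds vacuously.
  At t: r is true, \Diamond r is false, so r \lor \Diamond r is true.
    At t: no accessible worlds, so \Diamond r is false.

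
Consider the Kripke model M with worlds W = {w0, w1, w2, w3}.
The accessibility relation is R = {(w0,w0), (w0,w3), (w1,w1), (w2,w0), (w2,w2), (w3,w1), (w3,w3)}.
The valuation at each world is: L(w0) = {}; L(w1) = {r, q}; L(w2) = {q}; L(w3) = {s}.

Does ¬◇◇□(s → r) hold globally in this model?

Let φ = ¬◇◇□(s → r). Evaluate φ at each world:
  w0 (successors {w0, w3}): φ is false.
  w1 (successors {w1}): φ is false.
  w2 (successors {w0, w2}): φ is false.
  w3 (successors {w1, w3}): φ is false.
Detail at w0 (counterexample):
  At w0: ◇◇□(s → r) is true, so ¬◇◇□(s → r) is false.
    At w0: ◇◇□(s → r) requires ◇□(s → r) at some successor in {w0, w3}.
      ◇□(s → r) holds at w3, so ◇◇□(s → r) is true at w0.

No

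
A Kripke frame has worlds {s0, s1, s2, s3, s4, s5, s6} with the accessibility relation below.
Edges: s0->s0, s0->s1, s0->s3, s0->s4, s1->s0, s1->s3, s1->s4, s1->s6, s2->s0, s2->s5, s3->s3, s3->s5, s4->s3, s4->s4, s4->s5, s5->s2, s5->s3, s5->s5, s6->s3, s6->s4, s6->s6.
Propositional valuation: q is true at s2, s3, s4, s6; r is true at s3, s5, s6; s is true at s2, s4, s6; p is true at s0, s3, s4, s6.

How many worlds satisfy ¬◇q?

Recall that ◇ψ holds at a world iff ψ holds at some accessible world.
Let φ = ¬◇q. Evaluate φ at each world:
  s0 (successors {s0, s1, s3, s4}): φ is false.
  s1 (successors {s0, s3, s4, s6}): φ is false.
  s2 (successors {s0, s5}): φ is true.
  s3 (successors {s3, s5}): φ is false.
  s4 (successors {s3, s4, s5}): φ is false.
  s5 (successors {s2, s3, s5}): φ is false.
  s6 (successors {s3, s4, s6}): φ is false.
For instance, at s4:
  At s4: ◇q is true, so ¬◇q is false.
    At s4: ◇q requires q at some successor in {s3, s4, s5}.
      q holds at s3, so ◇q is true at s4.
Satisfying worlds: {s2}

1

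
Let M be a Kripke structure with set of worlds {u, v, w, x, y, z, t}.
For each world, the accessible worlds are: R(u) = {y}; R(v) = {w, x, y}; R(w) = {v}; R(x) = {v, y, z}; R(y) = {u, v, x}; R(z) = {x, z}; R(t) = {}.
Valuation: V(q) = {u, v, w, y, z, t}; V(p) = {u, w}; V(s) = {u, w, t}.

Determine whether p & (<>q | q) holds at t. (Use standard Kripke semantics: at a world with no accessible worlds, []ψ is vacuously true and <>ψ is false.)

At t: p is false, <>q | q is true, so p & (<>q | q) is false.
  At t: <>q is false, q is true, so <>q | q is true.
    At t: no accessible worlds, so <>q is false.

No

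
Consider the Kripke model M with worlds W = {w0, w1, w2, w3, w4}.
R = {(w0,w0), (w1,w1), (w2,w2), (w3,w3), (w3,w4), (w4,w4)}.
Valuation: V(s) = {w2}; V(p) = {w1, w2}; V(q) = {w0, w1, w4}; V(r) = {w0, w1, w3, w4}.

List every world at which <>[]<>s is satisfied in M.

w2

Let φ = <>[]<>s. Evaluate φ at each world:
  w0 (successors {w0}): φ is false.
  w1 (successors {w1}): φ is false.
  w2 (successors {w2}): φ is true.
  w3 (successors {w3, w4}): φ is false.
  w4 (successors {w4}): φ is false.
For instance, at w3:
  At w3: <>[]<>s requires []<>s at some successor in {w3, w4}.
    At w3: []<>s is false.
    At w4: []<>s is false.
  So <>[]<>s is false at w3.
Satisfying worlds: {w2}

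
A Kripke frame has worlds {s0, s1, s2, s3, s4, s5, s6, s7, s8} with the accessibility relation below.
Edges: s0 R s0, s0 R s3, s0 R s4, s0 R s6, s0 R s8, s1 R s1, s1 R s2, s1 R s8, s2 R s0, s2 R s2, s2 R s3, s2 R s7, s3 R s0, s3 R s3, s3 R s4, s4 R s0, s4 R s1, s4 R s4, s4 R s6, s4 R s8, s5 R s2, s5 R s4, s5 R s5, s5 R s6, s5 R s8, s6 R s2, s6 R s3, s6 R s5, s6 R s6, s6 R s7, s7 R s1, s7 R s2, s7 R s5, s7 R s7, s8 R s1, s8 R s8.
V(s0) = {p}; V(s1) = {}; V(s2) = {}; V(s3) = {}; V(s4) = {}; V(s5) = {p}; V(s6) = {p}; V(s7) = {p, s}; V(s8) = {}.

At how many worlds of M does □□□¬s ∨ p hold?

Let φ = □□□¬s ∨ p. Evaluate φ at each world:
  s0 (successors {s0, s3, s4, s6, s8}): φ is true.
  s1 (successors {s1, s2, s8}): φ is false.
  s2 (successors {s0, s2, s3, s7}): φ is false.
  s3 (successors {s0, s3, s4}): φ is false.
  s4 (successors {s0, s1, s4, s6, s8}): φ is false.
  s5 (successors {s2, s4, s5, s6, s8}): φ is true.
  s6 (successors {s2, s3, s5, s6, s7}): φ is true.
  s7 (successors {s1, s2, s5, s7}): φ is true.
  s8 (successors {s1, s8}): φ is false.
For instance, at s8:
  At s8: □□□¬s is false, p is false, so □□□¬s ∨ p is false.
    At s8: □□□¬s requires □□¬s at every successor {s1, s8}.
      □□¬s fails at s1, so □□□¬s is false at s8.
Satisfying worlds: {s0, s5, s6, s7}

4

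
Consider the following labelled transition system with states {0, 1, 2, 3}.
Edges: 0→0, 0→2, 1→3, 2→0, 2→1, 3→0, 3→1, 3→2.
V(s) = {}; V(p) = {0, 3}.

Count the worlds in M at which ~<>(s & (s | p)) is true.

Let φ = ~<>(s & (s | p)). Evaluate φ at each world:
  0 (successors {0, 2}): φ is true.
  1 (successors {3}): φ is true.
  2 (successors {0, 1}): φ is true.
  3 (successors {0, 1, 2}): φ is true.
For instance, at 0:
  At 0: <>(s & (s | p)) is false, so ~<>(s & (s | p)) is true.
    At 0: <>(s & (s | p)) requires s & (s | p) at some successor in {0, 2}.
      At 0: s & (s | p) is false.
      At 2: s & (s | p) is false.
    So <>(s & (s | p)) is false at 0.
Satisfying worlds: {0, 1, 2, 3}

4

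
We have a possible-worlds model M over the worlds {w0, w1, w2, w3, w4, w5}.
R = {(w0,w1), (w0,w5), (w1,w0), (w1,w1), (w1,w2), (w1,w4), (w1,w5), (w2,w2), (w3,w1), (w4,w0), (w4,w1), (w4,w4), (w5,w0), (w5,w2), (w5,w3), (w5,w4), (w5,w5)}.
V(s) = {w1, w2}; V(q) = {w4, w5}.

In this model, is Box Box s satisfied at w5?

No

At w5: Box Box s requires Box s at every successor {w0, w2, w3, w4, w5}.
  Box s fails at w0, so Box Box s is false at w5.
    At w0: Box s requires s at every successor {w1, w5}.
      s fails at w5, so Box s is false at w0.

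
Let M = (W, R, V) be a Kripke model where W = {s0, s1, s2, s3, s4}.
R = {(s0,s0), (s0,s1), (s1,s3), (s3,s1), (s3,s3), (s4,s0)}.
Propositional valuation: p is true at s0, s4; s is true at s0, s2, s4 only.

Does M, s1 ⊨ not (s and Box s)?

Yes

Recall that Box ψ holds at a world iff ψ holds at every accessible world, and Dia ψ holds iff ψ holds at some accessible world.
At s1: s and Box s is false, so not (s and Box s) is true.
  At s1: s is false, Box s is false, so s and Box s is false.
    At s1: Box s requires s at every successor {s3}.
      s fails at s3, so Box s is false at s1.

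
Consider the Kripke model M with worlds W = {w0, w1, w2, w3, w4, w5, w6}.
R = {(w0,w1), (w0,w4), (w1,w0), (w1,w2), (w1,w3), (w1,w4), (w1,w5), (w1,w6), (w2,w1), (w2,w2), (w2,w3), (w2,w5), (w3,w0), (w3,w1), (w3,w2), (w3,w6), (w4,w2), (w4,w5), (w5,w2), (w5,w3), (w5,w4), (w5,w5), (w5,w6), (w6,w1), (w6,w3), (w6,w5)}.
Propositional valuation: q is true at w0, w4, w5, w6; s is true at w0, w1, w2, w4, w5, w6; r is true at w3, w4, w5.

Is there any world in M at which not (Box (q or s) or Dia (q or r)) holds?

No

Let φ = not (Box (q or s) or Dia (q or r)). Evaluate φ at each world:
  w0 (successors {w1, w4}): φ is false.
  w1 (successors {w0, w2, w3, w4, w5, w6}): φ is false.
  w2 (successors {w1, w2, w3, w5}): φ is false.
  w3 (successors {w0, w1, w2, w6}): φ is false.
  w4 (successors {w2, w5}): φ is false.
  w5 (successors {w2, w3, w4, w5, w6}): φ is false.
  w6 (successors {w1, w3, w5}): φ is false.
For instance, at w0:
  At w0: Box (q or s) or Dia (q or r) is true, so not (Box (q or s) or Dia (q or r)) is false.
    At w0: Box (q or s) is true, Dia (q or r) is true, so Box (q or s) or Dia (q or r) is true.
      At w0: Box (q or s) requires q or s at every successor {w1, w4}.
        At w1: q or s is true.
        At w4: q or s is true.
      So Box (q or s) is true at w0.
      At w0: Dia (q or r) requires q or r at some successor in {w1, w4}.
        q or r holds at w4, so Dia (q or r) is true at w0.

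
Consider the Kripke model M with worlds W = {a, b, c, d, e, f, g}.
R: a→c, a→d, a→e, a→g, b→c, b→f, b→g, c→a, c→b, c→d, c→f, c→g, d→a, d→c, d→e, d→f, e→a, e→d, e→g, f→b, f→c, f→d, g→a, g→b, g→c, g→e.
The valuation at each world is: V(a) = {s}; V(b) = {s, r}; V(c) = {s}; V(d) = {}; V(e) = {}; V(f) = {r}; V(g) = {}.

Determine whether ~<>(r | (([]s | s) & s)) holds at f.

No

At f: <>(r | (([]s | s) & s)) is true, so ~<>(r | (([]s | s) & s)) is false.
  At f: <>(r | (([]s | s) & s)) requires r | (([]s | s) & s) at some successor in {b, c, d}.
    r | (([]s | s) & s) holds at b, so <>(r | (([]s | s) & s)) is true at f.
      At b: r is true, ([]s | s) & s is true, so r | (([]s | s) & s) is true.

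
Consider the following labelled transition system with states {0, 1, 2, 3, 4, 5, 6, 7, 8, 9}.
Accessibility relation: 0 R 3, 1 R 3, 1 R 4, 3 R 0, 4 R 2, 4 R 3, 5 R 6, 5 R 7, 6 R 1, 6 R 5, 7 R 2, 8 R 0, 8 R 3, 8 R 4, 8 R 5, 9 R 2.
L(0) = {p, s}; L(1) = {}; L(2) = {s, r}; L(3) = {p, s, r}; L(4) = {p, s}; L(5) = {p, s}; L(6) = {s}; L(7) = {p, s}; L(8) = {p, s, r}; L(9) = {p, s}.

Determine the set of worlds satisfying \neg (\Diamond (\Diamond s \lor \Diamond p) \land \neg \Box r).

Let φ = \neg (\Diamond (\Diamond s \lor \Diamond p) \land \neg \Box r). Evaluate φ at each world:
  0 (successors {3}): φ is true.
  1 (successors {3, 4}): φ is false.
  2 (successors ∅): φ is true.
  3 (successors {0}): φ is false.
  4 (successors {2, 3}): φ is true.
  5 (successors {6, 7}): φ is false.
  6 (successors {1, 5}): φ is false.
  7 (successors {2}): φ is true.
  8 (successors {0, 3, 4, 5}): φ is false.
  9 (successors {2}): φ is true.
For instance, at 9:
  At 9: \Diamond (\Diamond s \lor \Diamond p) \land \neg \Box r is false, so \neg (\Diamond (\Diamond s \lor \Diamond p) \land \neg \Box r) is true.
    At 9: \Diamond (\Diamond s \lor \Diamond p) is false, \neg \Box r is false, so \Diamond (\Diamond s \lor \Diamond p) \land \neg \Box r is false.
      At 9: \Diamond (\Diamond s \lor \Diamond p) requires \Diamond s \lor \Diamond p at some successor in {2}.
        At 2: \Diamond s \lor \Diamond p is false.
      So \Diamond (\Diamond s \lor \Diamond p) is false at 9.
      At 9: \Box r is true, so \neg \Box r is false.
Satisfying worlds: {0, 2, 4, 7, 9}

0, 2, 4, 7, 9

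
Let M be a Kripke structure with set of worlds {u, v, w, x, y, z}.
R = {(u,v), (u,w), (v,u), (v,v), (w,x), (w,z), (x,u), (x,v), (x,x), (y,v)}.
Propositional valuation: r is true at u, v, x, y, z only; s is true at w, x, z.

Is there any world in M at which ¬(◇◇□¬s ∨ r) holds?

No

Let φ = ¬(◇◇□¬s ∨ r). Evaluate φ at each world:
  u (successors {v, w}): φ is false.
  v (successors {u, v}): φ is false.
  w (successors {x, z}): φ is false.
  x (successors {u, v, x}): φ is false.
  y (successors {v}): φ is false.
  z (successors ∅): φ is false.
For instance, at w:
  At w: ◇◇□¬s ∨ r is true, so ¬(◇◇□¬s ∨ r) is false.
    At w: ◇◇□¬s is true, r is false, so ◇◇□¬s ∨ r is true.
      At w: ◇◇□¬s requires ◇□¬s at some successor in {x, z}.
        ◇□¬s holds at x, so ◇◇□¬s is true at w.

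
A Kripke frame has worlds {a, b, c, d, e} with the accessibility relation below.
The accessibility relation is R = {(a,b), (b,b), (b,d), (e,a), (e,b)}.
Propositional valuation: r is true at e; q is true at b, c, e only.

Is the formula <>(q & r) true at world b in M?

Recall that <>ψ holds at a world iff ψ holds at some accessible world.
At b: <>(q & r) requires q & r at some successor in {b, d}.
  At b: q & r is false.
  At d: q & r is false.
So <>(q & r) is false at b.

No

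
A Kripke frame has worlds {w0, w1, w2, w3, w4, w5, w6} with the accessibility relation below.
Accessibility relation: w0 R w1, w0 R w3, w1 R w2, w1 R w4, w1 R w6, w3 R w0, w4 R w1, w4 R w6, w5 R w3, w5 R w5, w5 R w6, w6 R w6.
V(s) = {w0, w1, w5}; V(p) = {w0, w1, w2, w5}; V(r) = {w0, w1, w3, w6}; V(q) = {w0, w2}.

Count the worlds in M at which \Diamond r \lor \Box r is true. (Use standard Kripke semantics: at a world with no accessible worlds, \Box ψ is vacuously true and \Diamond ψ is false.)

Let φ = \Diamond r \lor \Box r. Evaluate φ at each world:
  w0 (successors {w1, w3}): φ is true.
  w1 (successors {w2, w4, w6}): φ is true.
  w2 (successors ∅): φ is true.
  w3 (successors {w0}): φ is true.
  w4 (successors {w1, w6}): φ is true.
  w5 (successors {w3, w5, w6}): φ is true.
  w6 (successors {w6}): φ is true.
For instance, at w0:
  At w0: \Diamond r is true, \Box r is true, so \Diamond r \lor \Box r is true.
    At w0: \Diamond r requires r at some successor in {w1, w3}.
      r holds at w1, so \Diamond r is true at w0.
    At w0: \Box r requires r at every successor {w1, w3}.
      At w1: r is true.
      At w3: r is true.
    So \Box r is true at w0.
Satisfying worlds: {w0, w1, w2, w3, w4, w5, w6}

7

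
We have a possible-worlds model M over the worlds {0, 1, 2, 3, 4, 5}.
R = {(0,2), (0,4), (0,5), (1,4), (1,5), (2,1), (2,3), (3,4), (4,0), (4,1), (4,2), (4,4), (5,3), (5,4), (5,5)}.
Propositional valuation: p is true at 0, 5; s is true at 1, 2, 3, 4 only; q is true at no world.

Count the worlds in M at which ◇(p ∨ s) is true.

6

Let φ = ◇(p ∨ s). Evaluate φ at each world:
  0 (successors {2, 4, 5}): φ is true.
  1 (successors {4, 5}): φ is true.
  2 (successors {1, 3}): φ is true.
  3 (successors {4}): φ is true.
  4 (successors {0, 1, 2, 4}): φ is true.
  5 (successors {3, 4, 5}): φ is true.
For instance, at 0:
  At 0: ◇(p ∨ s) requires p ∨ s at some successor in {2, 4, 5}.
    p ∨ s holds at 2, so ◇(p ∨ s) is true at 0.
Satisfying worlds: {0, 1, 2, 3, 4, 5}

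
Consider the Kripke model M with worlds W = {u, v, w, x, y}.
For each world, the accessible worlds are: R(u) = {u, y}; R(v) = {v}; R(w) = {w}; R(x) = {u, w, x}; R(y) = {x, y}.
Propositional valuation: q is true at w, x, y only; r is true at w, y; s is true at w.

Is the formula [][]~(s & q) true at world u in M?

Recall that []ψ holds at a world iff ψ holds at every accessible world, and <>ψ holds iff ψ holds at some accessible world.
At u: [][]~(s & q) requires []~(s & q) at every successor {u, y}.
    At u: []~(s & q) requires ~(s & q) at every successor {u, y}.
      At u: ~(s & q) is true.
      At y: ~(s & q) is true.
    So []~(s & q) is true at u.
    At y: []~(s & q) requires ~(s & q) at every successor {x, y}.
      At x: ~(s & q) is true.
      At y: ~(s & q) is true.
    So []~(s & q) is true at y.
So [][]~(s & q) is true at u.

Yes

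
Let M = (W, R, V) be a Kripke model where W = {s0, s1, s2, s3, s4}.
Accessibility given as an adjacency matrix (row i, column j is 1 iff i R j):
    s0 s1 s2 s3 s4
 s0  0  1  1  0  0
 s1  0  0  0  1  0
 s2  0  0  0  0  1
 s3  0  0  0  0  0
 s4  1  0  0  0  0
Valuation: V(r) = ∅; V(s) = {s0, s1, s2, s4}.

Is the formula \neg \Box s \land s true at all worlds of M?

No

Recall that \Box ψ holds at a world iff ψ holds at every accessible world, and \Diamond ψ holds iff ψ holds at some accessible world.
Let φ = \neg \Box s \land s. Evaluate φ at each world:
  s0 (successors {s1, s2}): φ is false.
  s1 (successors {s3}): φ is true.
  s2 (successors {s4}): φ is false.
  s3 (successors ∅): φ is false.
  s4 (successors {s0}): φ is false.
Detail at s0 (counterexample):
  At s0: \neg \Box s is false, s is true, so \neg \Box s \land s is false.
    At s0: \Box s is true, so \neg \Box s is false.
      At s0: \Box s requires s at every successor {s1, s2}.
        At s1: s is true.
        At s2: s is true.
      So \Box s is true at s0.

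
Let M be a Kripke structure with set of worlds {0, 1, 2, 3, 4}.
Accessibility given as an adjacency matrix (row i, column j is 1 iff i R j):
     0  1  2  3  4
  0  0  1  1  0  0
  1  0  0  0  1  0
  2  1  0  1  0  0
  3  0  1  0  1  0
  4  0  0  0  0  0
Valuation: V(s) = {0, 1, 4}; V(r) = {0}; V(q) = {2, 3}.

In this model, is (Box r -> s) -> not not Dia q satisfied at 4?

No

At 4: Box r -> s is true, not not Dia q is false, so (Box r -> s) -> not not Dia q is false.
  At 4: Box r is true, s is true, so Box r -> s is true.
    At 4: no accessible worlds, so Box r holds vacuously.
  At 4: not Dia q is true, so not not Dia q is false.
    At 4: Dia q is false, so not Dia q is true.
      At 4: no accessible worlds, so Dia q is false.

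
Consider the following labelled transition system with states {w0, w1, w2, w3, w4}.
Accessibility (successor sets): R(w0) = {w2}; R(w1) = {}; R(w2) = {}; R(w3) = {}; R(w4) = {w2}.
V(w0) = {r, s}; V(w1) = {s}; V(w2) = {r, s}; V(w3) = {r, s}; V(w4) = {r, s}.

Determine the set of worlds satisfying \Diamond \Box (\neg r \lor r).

w0, w4

Let φ = \Diamond \Box (\neg r \lor r). Evaluate φ at each world:
  w0 (successors {w2}): φ is true.
  w1 (successors ∅): φ is false.
  w2 (successors ∅): φ is false.
  w3 (successors ∅): φ is false.
  w4 (successors {w2}): φ is true.
For instance, at w4:
  At w4: \Diamond \Box (\neg r \lor r) requires \Box (\neg r \lor r) at some successor in {w2}.
    \Box (\neg r \lor r) holds at w2, so \Diamond \Box (\neg r \lor r) is true at w4.
      At w2: no accessible worlds, so \Box (\neg r \lor r) holds vacuously.
Satisfying worlds: {w0, w4}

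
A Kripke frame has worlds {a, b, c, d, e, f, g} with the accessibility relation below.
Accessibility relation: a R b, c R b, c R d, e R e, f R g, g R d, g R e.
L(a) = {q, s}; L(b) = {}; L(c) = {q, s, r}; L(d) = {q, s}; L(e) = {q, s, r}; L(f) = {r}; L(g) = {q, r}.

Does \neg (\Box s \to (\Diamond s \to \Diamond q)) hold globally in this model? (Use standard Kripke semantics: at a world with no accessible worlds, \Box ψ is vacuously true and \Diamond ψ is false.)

Let φ = \neg (\Box s \to (\Diamond s \to \Diamond q)). Evaluate φ at each world:
  a (successors {b}): φ is false.
  b (successors ∅): φ is false.
  c (successors {b, d}): φ is false.
  d (successors ∅): φ is false.
  e (successors {e}): φ is false.
  f (successors {g}): φ is false.
  g (successors {d, e}): φ is false.
Detail at a (counterexample):
  At a: \Box s \to (\Diamond s \to \Diamond q) is true, so \neg (\Box s \to (\Diamond s \to \Diamond q)) is false.
    At a: \Box s is false, \Diamond s \to \Diamond q is true, so \Box s \to (\Diamond s \to \Diamond q) is true.
      At a: \Box s requires s at every successor {b}.
        s fails at b, so \Box s is false at a.
      At a: \Diamond s is false, \Diamond q is false, so \Diamond s \to \Diamond q is true.

No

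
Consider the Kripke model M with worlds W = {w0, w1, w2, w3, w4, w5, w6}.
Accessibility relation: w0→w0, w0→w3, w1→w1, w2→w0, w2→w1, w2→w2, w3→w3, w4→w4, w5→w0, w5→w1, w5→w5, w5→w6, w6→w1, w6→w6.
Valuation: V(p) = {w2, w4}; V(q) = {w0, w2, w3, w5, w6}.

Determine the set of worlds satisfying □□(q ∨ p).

w0, w3, w4

Let φ = □□(q ∨ p). Evaluate φ at each world:
  w0 (successors {w0, w3}): φ is true.
  w1 (successors {w1}): φ is false.
  w2 (successors {w0, w1, w2}): φ is false.
  w3 (successors {w3}): φ is true.
  w4 (successors {w4}): φ is true.
  w5 (successors {w0, w1, w5, w6}): φ is false.
  w6 (successors {w1, w6}): φ is false.
For instance, at w5:
  At w5: □□(q ∨ p) requires □(q ∨ p) at every successor {w0, w1, w5, w6}.
    □(q ∨ p) fails at w1, so □□(q ∨ p) is false at w5.
      At w1: □(q ∨ p) requires q ∨ p at every successor {w1}.
        q ∨ p fails at w1, so □(q ∨ p) is false at w1.
Satisfying worlds: {w0, w3, w4}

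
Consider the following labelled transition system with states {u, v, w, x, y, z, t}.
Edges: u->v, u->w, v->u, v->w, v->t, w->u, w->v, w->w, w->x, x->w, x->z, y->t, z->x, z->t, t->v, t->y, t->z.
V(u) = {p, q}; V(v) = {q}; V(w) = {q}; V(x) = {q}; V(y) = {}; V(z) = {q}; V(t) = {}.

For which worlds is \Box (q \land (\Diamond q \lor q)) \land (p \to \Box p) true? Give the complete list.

w, x

Recall that \Box ψ holds at a world iff ψ holds at every accessible world, and \Diamond ψ holds iff ψ holds at some accessible world.
Let φ = \Box (q \land (\Diamond q \lor q)) \land (p \to \Box p). Evaluate φ at each world:
  u (successors {v, w}): φ is false.
  v (successors {u, w, t}): φ is false.
  w (successors {u, v, w, x}): φ is true.
  x (successors {w, z}): φ is true.
  y (successors {t}): φ is false.
  z (successors {x, t}): φ is false.
  t (successors {v, y, z}): φ is false.
For instance, at y:
  At y: \Box (q \land (\Diamond q \lor q)) is false, p \to \Box p is true, so \Box (q \land (\Diamond q \lor q)) \land (p \to \Box p) is false.
    At y: \Box (q \land (\Diamond q \lor q)) requires q \land (\Diamond q \lor q) at every successor {t}.
      q \land (\Diamond q \lor q) fails at t, so \Box (q \land (\Diamond q \lor q)) is false at y.
    At y: p is false, \Box p is false, so p \to \Box p is true.
      At y: \Box p requires p at every successor {t}.
        p fails at t, so \Box p is false at y.
Satisfying worlds: {w, x}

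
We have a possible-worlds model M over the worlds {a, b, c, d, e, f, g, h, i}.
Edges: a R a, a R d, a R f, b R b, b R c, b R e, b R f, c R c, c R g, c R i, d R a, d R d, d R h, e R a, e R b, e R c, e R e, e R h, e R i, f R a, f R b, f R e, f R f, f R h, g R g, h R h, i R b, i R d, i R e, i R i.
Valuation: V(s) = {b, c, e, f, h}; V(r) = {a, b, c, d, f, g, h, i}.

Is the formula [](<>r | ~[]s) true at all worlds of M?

Recall that []ψ holds at a world iff ψ holds at every accessible world, and <>ψ holds iff ψ holds at some accessible world.
Let φ = [](<>r | ~[]s). Evaluate φ at each world:
  a (successors {a, d, f}): φ is true.
  b (successors {b, c, e, f}): φ is true.
  c (successors {c, g, i}): φ is true.
  d (successors {a, d, h}): φ is true.
  e (successors {a, b, c, e, h, i}): φ is true.
  f (successors {a, b, e, f, h}): φ is true.
  g (successors {g}): φ is true.
  h (successors {h}): φ is true.
  i (successors {b, d, e, i}): φ is true.
For instance, at b:
  At b: [](<>r | ~[]s) requires <>r | ~[]s at every successor {b, c, e, f}.
    At b: <>r | ~[]s is true.
    At c: <>r | ~[]s is true.
    At e: <>r | ~[]s is true.
    At f: <>r | ~[]s is true.
  So [](<>r | ~[]s) is true at b.

Yes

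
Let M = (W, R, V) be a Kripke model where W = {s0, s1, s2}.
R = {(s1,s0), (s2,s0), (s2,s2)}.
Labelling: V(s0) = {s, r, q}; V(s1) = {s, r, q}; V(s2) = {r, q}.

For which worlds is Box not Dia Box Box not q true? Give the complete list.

s0, s1

Let φ = Box not Dia Box Box not q. Evaluate φ at each world:
  s0 (successors ∅): φ is true.
  s1 (successors {s0}): φ is true.
  s2 (successors {s0, s2}): φ is false.
For instance, at s2:
  At s2: Box not Dia Box Box not q requires not Dia Box Box not q at every successor {s0, s2}.
    not Dia Box Box not q fails at s2, so Box not Dia Box Box not q is false at s2.
      At s2: Dia Box Box not q is true, so not Dia Box Box not q is false.
Satisfying worlds: {s0, s1}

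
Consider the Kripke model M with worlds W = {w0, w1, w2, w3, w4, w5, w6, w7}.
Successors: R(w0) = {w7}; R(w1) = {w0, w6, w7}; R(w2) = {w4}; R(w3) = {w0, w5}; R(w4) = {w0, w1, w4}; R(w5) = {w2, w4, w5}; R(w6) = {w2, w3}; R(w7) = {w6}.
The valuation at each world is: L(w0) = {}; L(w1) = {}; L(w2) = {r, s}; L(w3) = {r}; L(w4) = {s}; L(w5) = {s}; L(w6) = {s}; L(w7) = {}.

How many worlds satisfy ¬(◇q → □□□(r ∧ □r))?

Let φ = ¬(◇q → □□□(r ∧ □r)). Evaluate φ at each world:
  w0 (successors {w7}): φ is false.
  w1 (successors {w0, w6, w7}): φ is false.
  w2 (successors {w4}): φ is false.
  w3 (successors {w0, w5}): φ is false.
  w4 (successors {w0, w1, w4}): φ is false.
  w5 (successors {w2, w4, w5}): φ is false.
  w6 (successors {w2, w3}): φ is false.
  w7 (successors {w6}): φ is false.
For instance, at w7:
  At w7: ◇q → □□□(r ∧ □r) is true, so ¬(◇q → □□□(r ∧ □r)) is false.
    At w7: ◇q is false, □□□(r ∧ □r) is false, so ◇q → □□□(r ∧ □r) is true.
      At w7: ◇q requires q at some successor in {w6}.
        At w6: q is false.
      So ◇q is false at w7.
      At w7: □□□(r ∧ □r) requires □□(r ∧ □r) at every successor {w6}.
        □□(r ∧ □r) fails at w6, so □□□(r ∧ □r) is false at w7.
Satisfying worlds: none.

0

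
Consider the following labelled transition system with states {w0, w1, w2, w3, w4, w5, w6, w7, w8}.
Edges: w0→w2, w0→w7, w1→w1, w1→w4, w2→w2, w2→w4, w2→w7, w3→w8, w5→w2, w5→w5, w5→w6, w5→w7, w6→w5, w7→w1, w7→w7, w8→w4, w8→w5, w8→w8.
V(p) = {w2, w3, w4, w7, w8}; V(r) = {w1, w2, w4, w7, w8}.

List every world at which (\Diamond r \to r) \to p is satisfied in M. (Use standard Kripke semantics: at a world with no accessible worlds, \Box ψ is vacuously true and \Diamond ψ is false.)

w0, w2, w3, w4, w5, w7, w8

Let φ = (\Diamond r \to r) \to p. Evaluate φ at each world:
  w0 (successors {w2, w7}): φ is true.
  w1 (successors {w1, w4}): φ is false.
  w2 (successors {w2, w4, w7}): φ is true.
  w3 (successors {w8}): φ is true.
  w4 (successors ∅): φ is true.
  w5 (successors {w2, w5, w6, w7}): φ is true.
  w6 (successors {w5}): φ is false.
  w7 (successors {w1, w7}): φ is true.
  w8 (successors {w4, w5, w8}): φ is true.
For instance, at w1:
  At w1: \Diamond r \to r is true, p is false, so (\Diamond r \to r) \to p is false.
    At w1: \Diamond r is true, r is true, so \Diamond r \to r is true.
      At w1: \Diamond r requires r at some successor in {w1, w4}.
        r holds at w1, so \Diamond r is true at w1.
Satisfying worlds: {w0, w2, w3, w4, w5, w7, w8}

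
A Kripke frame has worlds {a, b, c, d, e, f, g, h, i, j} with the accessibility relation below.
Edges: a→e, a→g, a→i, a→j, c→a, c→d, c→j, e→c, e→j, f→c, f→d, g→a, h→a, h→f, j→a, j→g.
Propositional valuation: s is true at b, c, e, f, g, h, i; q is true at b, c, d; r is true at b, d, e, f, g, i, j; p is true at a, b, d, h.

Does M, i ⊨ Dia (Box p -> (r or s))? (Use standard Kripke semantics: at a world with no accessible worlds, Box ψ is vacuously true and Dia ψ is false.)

No

At i: no accessible worlds, so Dia (Box p -> (r or s)) is false.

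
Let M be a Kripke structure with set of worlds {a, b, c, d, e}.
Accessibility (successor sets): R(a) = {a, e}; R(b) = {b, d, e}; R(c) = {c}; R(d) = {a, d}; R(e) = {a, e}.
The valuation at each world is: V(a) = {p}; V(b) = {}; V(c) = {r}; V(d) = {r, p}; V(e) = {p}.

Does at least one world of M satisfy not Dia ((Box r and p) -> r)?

No

Recall that Box ψ holds at a world iff ψ holds at every accessible world, and Dia ψ holds iff ψ holds at some accessible world.
Let φ = not Dia ((Box r and p) -> r). Evaluate φ at each world:
  a (successors {a, e}): φ is false.
  b (successors {b, d, e}): φ is false.
  c (successors {c}): φ is false.
  d (successors {a, d}): φ is false.
  e (successors {a, e}): φ is false.
For instance, at a:
  At a: Dia ((Box r and p) -> r) is true, so not Dia ((Box r and p) -> r) is false.
    At a: Dia ((Box r and p) -> r) requires (Box r and p) -> r at some successor in {a, e}.
      (Box r and p) -> r holds at a, so Dia ((Box r and p) -> r) is true at a.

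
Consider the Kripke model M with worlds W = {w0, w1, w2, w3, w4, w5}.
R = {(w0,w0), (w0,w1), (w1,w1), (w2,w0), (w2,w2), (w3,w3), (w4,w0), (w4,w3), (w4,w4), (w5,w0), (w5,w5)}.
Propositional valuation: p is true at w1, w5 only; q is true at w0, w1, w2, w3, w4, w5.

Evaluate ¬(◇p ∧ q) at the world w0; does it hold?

No

At w0: ◇p ∧ q is true, so ¬(◇p ∧ q) is false.
  At w0: ◇p is true, q is true, so ◇p ∧ q is true.
    At w0: ◇p requires p at some successor in {w0, w1}.
      p holds at w1, so ◇p is true at w0.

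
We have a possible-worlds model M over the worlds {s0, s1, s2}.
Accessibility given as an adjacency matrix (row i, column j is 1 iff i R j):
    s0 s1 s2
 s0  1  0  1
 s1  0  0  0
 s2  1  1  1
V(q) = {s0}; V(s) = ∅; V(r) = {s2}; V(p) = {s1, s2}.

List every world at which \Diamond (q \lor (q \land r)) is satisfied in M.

s0, s2

Let φ = \Diamond (q \lor (q \land r)). Evaluate φ at each world:
  s0 (successors {s0, s2}): φ is true.
  s1 (successors ∅): φ is false.
  s2 (successors {s0, s1, s2}): φ is true.
For instance, at s0:
  At s0: \Diamond (q \lor (q \land r)) requires q \lor (q \land r) at some successor in {s0, s2}.
    q \lor (q \land r) holds at s0, so \Diamond (q \lor (q \land r)) is true at s0.
Satisfying worlds: {s0, s2}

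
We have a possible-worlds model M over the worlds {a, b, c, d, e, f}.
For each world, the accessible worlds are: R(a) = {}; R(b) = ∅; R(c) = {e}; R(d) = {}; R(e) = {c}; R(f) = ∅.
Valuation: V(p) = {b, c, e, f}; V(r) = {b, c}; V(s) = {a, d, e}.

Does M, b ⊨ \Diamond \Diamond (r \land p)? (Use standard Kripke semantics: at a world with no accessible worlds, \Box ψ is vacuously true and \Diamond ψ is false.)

No

Recall that \Diamond ψ holds at a world iff ψ holds at some accessible world.
At b: no accessible worlds, so \Diamond \Diamond (r \land p) is false.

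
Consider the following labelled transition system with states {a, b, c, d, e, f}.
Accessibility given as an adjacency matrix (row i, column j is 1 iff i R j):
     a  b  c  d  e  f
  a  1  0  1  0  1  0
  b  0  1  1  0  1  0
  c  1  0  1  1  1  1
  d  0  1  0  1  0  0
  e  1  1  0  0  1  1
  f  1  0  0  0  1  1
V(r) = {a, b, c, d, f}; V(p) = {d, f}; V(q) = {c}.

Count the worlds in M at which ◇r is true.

Let φ = ◇r. Evaluate φ at each world:
  a (successors {a, c, e}): φ is true.
  b (successors {b, c, e}): φ is true.
  c (successors {a, c, d, e, f}): φ is true.
  d (successors {b, d}): φ is true.
  e (successors {a, b, e, f}): φ is true.
  f (successors {a, e, f}): φ is true.
For instance, at a:
  At a: ◇r requires r at some successor in {a, c, e}.
    r holds at a, so ◇r is true at a.
Satisfying worlds: {a, b, c, d, e, f}

6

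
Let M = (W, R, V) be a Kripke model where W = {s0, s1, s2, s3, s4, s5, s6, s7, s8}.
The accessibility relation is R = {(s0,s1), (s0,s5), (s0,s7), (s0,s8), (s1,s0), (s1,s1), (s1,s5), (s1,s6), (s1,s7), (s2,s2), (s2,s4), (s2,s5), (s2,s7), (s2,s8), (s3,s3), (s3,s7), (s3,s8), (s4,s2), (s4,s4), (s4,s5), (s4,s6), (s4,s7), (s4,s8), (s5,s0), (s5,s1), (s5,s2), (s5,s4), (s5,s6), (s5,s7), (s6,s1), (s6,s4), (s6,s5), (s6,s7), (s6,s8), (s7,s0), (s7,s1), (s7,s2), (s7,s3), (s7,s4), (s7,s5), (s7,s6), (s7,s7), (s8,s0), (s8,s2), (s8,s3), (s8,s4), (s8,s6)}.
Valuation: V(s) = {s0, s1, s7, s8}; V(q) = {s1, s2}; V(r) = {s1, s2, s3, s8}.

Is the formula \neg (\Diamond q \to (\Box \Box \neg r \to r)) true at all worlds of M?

No

Let φ = \neg (\Diamond q \to (\Box \Box \neg r \to r)). Evaluate φ at each world:
  s0 (successors {s1, s5, s7, s8}): φ is false.
  s1 (successors {s0, s1, s5, s6, s7}): φ is false.
  s2 (successors {s2, s4, s5, s7, s8}): φ is false.
  s3 (successors {s3, s7, s8}): φ is false.
  s4 (successors {s2, s4, s5, s6, s7, s8}): φ is false.
  s5 (successors {s0, s1, s2, s4, s6, s7}): φ is false.
  s6 (successors {s1, s4, s5, s7, s8}): φ is false.
  s7 (successors {s0, s1, s2, s3, s4, s5, s6, s7}): φ is false.
  s8 (successors {s0, s2, s3, s4, s6}): φ is false.
Detail at s0 (counterexample):
  At s0: \Diamond q \to (\Box \Box \neg r \to r) is true, so \neg (\Diamond q \to (\Box \Box \neg r \to r)) is false.
    At s0: \Diamond q is true, \Box \Box \neg r \to r is true, so \Diamond q \to (\Box \Box \neg r \to r) is true.
      At s0: \Diamond q requires q at some successor in {s1, s5, s7, s8}.
        q holds at s1, so \Diamond q is true at s0.
      At s0: \Box \Box \neg r is false, r is false, so \Box \Box \neg r \to r is true.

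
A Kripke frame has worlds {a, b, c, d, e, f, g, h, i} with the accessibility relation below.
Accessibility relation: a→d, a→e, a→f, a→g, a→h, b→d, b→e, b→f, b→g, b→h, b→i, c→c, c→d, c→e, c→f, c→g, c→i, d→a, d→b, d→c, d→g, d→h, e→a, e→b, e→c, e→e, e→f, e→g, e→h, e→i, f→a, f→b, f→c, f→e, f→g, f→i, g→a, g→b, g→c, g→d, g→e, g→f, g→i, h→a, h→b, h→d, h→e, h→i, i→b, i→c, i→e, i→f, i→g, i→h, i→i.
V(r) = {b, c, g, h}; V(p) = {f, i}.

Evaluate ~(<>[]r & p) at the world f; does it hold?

Yes

Recall that []ψ holds at a world iff ψ holds at every accessible world, and <>ψ holds iff ψ holds at some accessible world.
At f: <>[]r & p is false, so ~(<>[]r & p) is true.
  At f: <>[]r is false, p is true, so <>[]r & p is false.
    At f: <>[]r requires []r at some successor in {a, b, c, e, g, i}.
      At a: []r is false.
      At b: []r is false.
      At c: []r is false.
      At e: []r is false.
      At g: []r is false.
      At i: []r is false.
    So <>[]r is false at f.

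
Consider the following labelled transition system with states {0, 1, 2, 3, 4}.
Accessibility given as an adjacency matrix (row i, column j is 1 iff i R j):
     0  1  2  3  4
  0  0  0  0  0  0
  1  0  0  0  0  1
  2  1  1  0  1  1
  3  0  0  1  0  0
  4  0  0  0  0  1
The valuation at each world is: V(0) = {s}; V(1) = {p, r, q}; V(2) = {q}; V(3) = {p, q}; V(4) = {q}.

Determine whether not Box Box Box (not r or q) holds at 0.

No

Recall that Box ψ holds at a world iff ψ holds at every accessible world, and Dia ψ holds iff ψ holds at some accessible world.
At 0: Box Box Box (not r or q) is true, so not Box Box Box (not r or q) is false.
  At 0: no accessible worlds, so Box Box Box (not r or q) holds vacuously.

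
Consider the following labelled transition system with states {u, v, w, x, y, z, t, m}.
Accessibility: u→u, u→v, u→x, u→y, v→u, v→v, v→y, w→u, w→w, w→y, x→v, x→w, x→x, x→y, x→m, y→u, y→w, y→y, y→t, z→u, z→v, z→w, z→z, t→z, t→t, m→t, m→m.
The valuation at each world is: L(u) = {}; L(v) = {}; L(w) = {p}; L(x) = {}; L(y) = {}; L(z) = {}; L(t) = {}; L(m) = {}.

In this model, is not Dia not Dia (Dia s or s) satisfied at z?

No

Recall that Dia ψ holds at a world iff ψ holds at some accessible world.
At z: Dia not Dia (Dia s or s) is true, so not Dia not Dia (Dia s or s) is false.
  At z: Dia not Dia (Dia s or s) requires not Dia (Dia s or s) at some successor in {u, v, w, z}.
    not Dia (Dia s or s) holds at u, so Dia not Dia (Dia s or s) is true at z.
      At u: Dia (Dia s or s) is false, so not Dia (Dia s or s) is true.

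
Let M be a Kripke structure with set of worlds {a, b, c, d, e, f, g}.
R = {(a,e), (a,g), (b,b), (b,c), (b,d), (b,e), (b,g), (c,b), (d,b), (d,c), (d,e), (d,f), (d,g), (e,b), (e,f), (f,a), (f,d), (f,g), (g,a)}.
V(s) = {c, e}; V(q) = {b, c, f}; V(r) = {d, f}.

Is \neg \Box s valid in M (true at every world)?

Yes

Let φ = \neg \Box s. Evaluate φ at each world:
  a (successors {e, g}): φ is true.
  b (successors {b, c, d, e, g}): φ is true.
  c (successors {b}): φ is true.
  d (successors {b, c, e, f, g}): φ is true.
  e (successors {b, f}): φ is true.
  f (successors {a, d, g}): φ is true.
  g (successors {a}): φ is true.
For instance, at b:
  At b: \Box s is false, so \neg \Box s is true.
    At b: \Box s requires s at every successor {b, c, d, e, g}.
      s fails at b, so \Box s is false at b.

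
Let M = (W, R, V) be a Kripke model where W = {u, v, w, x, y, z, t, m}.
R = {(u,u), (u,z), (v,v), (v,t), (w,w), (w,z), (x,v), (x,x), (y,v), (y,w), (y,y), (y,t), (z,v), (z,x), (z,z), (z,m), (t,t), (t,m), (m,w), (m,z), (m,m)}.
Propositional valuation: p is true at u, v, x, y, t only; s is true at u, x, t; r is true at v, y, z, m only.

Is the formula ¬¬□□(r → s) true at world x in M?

At x: ¬□□(r → s) is true, so ¬¬□□(r → s) is false.
  At x: □□(r → s) is false, so ¬□□(r → s) is true.
    At x: □□(r → s) requires □(r → s) at every successor {v, x}.
      □(r → s) fails at v, so □□(r → s) is false at x.

No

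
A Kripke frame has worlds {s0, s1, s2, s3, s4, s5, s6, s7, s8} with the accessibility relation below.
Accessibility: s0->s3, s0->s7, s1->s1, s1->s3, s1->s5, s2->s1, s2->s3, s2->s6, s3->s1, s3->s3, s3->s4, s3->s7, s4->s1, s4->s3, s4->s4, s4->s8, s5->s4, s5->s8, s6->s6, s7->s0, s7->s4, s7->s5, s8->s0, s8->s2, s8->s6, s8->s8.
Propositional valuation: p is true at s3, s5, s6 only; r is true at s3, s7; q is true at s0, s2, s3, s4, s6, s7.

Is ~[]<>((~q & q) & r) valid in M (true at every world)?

Let φ = ~[]<>((~q & q) & r). Evaluate φ at each world:
  s0 (successors {s3, s7}): φ is true.
  s1 (successors {s1, s3, s5}): φ is true.
  s2 (successors {s1, s3, s6}): φ is true.
  s3 (successors {s1, s3, s4, s7}): φ is true.
  s4 (successors {s1, s3, s4, s8}): φ is true.
  s5 (successors {s4, s8}): φ is true.
  s6 (successors {s6}): φ is true.
  s7 (successors {s0, s4, s5}): φ is true.
  s8 (successors {s0, s2, s6, s8}): φ is true.
For instance, at s3:
  At s3: []<>((~q & q) & r) is false, so ~[]<>((~q & q) & r) is true.
    At s3: []<>((~q & q) & r) requires <>((~q & q) & r) at every successor {s1, s3, s4, s7}.
      <>((~q & q) & r) fails at s1, so []<>((~q & q) & r) is false at s3.

Yes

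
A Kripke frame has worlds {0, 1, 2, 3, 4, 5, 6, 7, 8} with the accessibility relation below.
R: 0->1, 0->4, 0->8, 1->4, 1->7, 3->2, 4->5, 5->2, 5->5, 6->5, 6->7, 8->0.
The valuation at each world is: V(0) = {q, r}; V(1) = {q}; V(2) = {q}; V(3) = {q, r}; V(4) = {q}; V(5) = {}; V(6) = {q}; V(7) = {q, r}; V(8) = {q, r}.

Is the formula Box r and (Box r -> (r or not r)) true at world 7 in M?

At 7: Box r is true, Box r -> (r or not r) is true, so Box r and (Box r -> (r or not r)) is true.
  At 7: no accessible worlds, so Box r holds vacuously.
  At 7: Box r is true, r or not r is true, so Box r -> (r or not r) is true.
    At 7: no accessible worlds, so Box r holds vacuously.

Yes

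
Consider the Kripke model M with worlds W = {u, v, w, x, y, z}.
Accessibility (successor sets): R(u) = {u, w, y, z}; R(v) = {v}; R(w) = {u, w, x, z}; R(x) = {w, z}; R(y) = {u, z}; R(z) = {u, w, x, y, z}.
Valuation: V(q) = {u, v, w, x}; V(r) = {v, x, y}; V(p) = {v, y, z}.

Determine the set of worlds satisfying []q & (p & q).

Let φ = []q & (p & q). Evaluate φ at each world:
  u (successors {u, w, y, z}): φ is false.
  v (successors {v}): φ is true.
  w (successors {u, w, x, z}): φ is false.
  x (successors {w, z}): φ is false.
  y (successors {u, z}): φ is false.
  z (successors {u, w, x, y, z}): φ is false.
For instance, at y:
  At y: []q is false, p & q is false, so []q & (p & q) is false.
    At y: []q requires q at every successor {u, z}.
      q fails at z, so []q is false at y.
Satisfying worlds: {v}

v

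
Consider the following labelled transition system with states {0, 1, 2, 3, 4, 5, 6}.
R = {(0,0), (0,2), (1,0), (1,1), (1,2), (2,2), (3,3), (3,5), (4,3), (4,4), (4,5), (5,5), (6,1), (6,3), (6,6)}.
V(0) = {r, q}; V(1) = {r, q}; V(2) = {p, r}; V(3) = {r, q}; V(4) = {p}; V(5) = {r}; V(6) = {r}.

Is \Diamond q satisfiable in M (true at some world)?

Yes

Let φ = \Diamond q. Evaluate φ at each world:
  0 (successors {0, 2}): φ is true.
  1 (successors {0, 1, 2}): φ is true.
  2 (successors {2}): φ is false.
  3 (successors {3, 5}): φ is true.
  4 (successors {3, 4, 5}): φ is true.
  5 (successors {5}): φ is false.
  6 (successors {1, 3, 6}): φ is true.
Detail at 0 (witness):
  At 0: \Diamond q requires q at some successor in {0, 2}.
    q holds at 0, so \Diamond q is true at 0.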